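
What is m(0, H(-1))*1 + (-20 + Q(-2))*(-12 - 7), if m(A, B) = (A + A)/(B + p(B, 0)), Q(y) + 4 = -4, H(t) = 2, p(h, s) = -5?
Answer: 532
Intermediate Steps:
Q(y) = -8 (Q(y) = -4 - 4 = -8)
m(A, B) = 2*A/(-5 + B) (m(A, B) = (A + A)/(B - 5) = (2*A)/(-5 + B) = 2*A/(-5 + B))
m(0, H(-1))*1 + (-20 + Q(-2))*(-12 - 7) = (2*0/(-5 + 2))*1 + (-20 - 8)*(-12 - 7) = (2*0/(-3))*1 - 28*(-19) = (2*0*(-⅓))*1 + 532 = 0*1 + 532 = 0 + 532 = 532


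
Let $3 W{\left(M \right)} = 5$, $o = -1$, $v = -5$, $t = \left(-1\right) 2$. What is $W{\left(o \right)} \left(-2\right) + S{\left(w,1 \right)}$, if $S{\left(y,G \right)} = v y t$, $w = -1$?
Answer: $- \frac{40}{3} \approx -13.333$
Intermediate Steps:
$t = -2$
$S{\left(y,G \right)} = 10 y$ ($S{\left(y,G \right)} = - 5 y \left(-2\right) = 10 y$)
$W{\left(M \right)} = \frac{5}{3}$ ($W{\left(M \right)} = \frac{1}{3} \cdot 5 = \frac{5}{3}$)
$W{\left(o \right)} \left(-2\right) + S{\left(w,1 \right)} = \frac{5}{3} \left(-2\right) + 10 \left(-1\right) = - \frac{10}{3} - 10 = - \frac{40}{3}$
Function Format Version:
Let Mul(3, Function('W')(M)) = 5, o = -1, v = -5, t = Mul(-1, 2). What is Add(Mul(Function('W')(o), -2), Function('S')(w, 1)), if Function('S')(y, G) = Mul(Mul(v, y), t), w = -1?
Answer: Rational(-40, 3) ≈ -13.333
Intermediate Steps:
t = -2
Function('S')(y, G) = Mul(10, y) (Function('S')(y, G) = Mul(Mul(-5, y), -2) = Mul(10, y))
Function('W')(M) = Rational(5, 3) (Function('W')(M) = Mul(Rational(1, 3), 5) = Rational(5, 3))
Add(Mul(Function('W')(o), -2), Function('S')(w, 1)) = Add(Mul(Rational(5, 3), -2), Mul(10, -1)) = Add(Rational(-10, 3), -10) = Rational(-40, 3)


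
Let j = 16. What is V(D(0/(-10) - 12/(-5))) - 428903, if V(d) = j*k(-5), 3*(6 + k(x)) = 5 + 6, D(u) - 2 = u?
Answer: -1286821/3 ≈ -4.2894e+5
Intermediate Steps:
D(u) = 2 + u
k(x) = -7/3 (k(x) = -6 + (5 + 6)/3 = -6 + (⅓)*11 = -6 + 11/3 = -7/3)
V(d) = -112/3 (V(d) = 16*(-7/3) = -112/3)
V(D(0/(-10) - 12/(-5))) - 428903 = -112/3 - 428903 = -1286821/3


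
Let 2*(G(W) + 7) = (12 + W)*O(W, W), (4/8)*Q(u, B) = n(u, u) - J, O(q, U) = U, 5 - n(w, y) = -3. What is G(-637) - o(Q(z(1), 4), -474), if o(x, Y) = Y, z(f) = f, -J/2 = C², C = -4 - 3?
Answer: 399059/2 ≈ 1.9953e+5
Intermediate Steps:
n(w, y) = 8 (n(w, y) = 5 - 1*(-3) = 5 + 3 = 8)
C = -7
J = -98 (J = -2*(-7)² = -2*49 = -98)
Q(u, B) = 212 (Q(u, B) = 2*(8 - 1*(-98)) = 2*(8 + 98) = 2*106 = 212)
G(W) = -7 + W*(12 + W)/2 (G(W) = -7 + ((12 + W)*W)/2 = -7 + (W*(12 + W))/2 = -7 + W*(12 + W)/2)
G(-637) - o(Q(z(1), 4), -474) = (-7 + (½)*(-637)² + 6*(-637)) - 1*(-474) = (-7 + (½)*405769 - 3822) + 474 = (-7 + 405769/2 - 3822) + 474 = 398111/2 + 474 = 399059/2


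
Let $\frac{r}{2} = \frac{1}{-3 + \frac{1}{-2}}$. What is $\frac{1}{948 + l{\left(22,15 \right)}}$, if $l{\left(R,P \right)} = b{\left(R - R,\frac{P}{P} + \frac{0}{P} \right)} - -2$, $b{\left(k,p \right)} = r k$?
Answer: $\frac{1}{950} \approx 0.0010526$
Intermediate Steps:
$r = - \frac{4}{7}$ ($r = \frac{2}{-3 + \frac{1}{-2}} = \frac{2}{-3 - \frac{1}{2}} = \frac{2}{- \frac{7}{2}} = 2 \left(- \frac{2}{7}\right) = - \frac{4}{7} \approx -0.57143$)
$b{\left(k,p \right)} = - \frac{4 k}{7}$
$l{\left(R,P \right)} = 2$ ($l{\left(R,P \right)} = - \frac{4 \left(R - R\right)}{7} - -2 = \left(- \frac{4}{7}\right) 0 + 2 = 0 + 2 = 2$)
$\frac{1}{948 + l{\left(22,15 \right)}} = \frac{1}{948 + 2} = \frac{1}{950}$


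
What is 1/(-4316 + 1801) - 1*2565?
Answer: -6450976/2515 ≈ -2565.0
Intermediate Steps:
1/(-4316 + 1801) - 1*2565 = 1/(-2515) - 2565 = -1/2515 - 2565 = -6450976/2515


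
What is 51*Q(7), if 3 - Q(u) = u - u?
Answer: 153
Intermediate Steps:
Q(u) = 3 (Q(u) = 3 - (u - u) = 3 - 1*0 = 3 + 0 = 3)
51*Q(7) = 51*3 = 153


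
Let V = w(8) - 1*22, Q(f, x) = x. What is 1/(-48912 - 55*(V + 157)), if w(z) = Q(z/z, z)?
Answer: -1/56777 ≈ -1.7613e-5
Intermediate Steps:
w(z) = z
V = -14 (V = 8 - 1*22 = 8 - 22 = -14)
1/(-48912 - 55*(V + 157)) = 1/(-48912 - 55*(-14 + 157)) = 1/(-48912 - 55*143) = 1/(-48912 - 7865) = 1/(-56777) = -1/56777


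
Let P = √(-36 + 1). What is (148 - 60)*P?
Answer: 88*I*√35 ≈ 520.62*I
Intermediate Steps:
P = I*√35 (P = √(-35) = I*√35 ≈ 5.9161*I)
(148 - 60)*P = (148 - 60)*(I*√35) = 88*(I*√35) = 88*I*√35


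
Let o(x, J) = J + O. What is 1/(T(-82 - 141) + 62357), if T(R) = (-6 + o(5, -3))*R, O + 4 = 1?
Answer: 1/65033 ≈ 1.5377e-5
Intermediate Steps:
O = -3 (O = -4 + 1 = -3)
o(x, J) = -3 + J (o(x, J) = J - 3 = -3 + J)
T(R) = -12*R (T(R) = (-6 + (-3 - 3))*R = (-6 - 6)*R = -12*R)
1/(T(-82 - 141) + 62357) = 1/(-12*(-82 - 141) + 62357) = 1/(-12*(-223) + 62357) = 1/(2676 + 62357) = 1/65033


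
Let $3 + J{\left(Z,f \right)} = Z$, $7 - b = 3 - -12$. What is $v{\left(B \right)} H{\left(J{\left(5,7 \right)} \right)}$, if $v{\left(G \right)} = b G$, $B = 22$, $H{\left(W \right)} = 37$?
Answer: $-6512$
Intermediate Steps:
$b = -8$ ($b = 7 - \left(3 - -12\right) = 7 - \left(3 + 12\right) = 7 - 15 = -8$)
$J{\left(Z,f \right)} = -3 + Z$
$v{\left(G \right)} = - 8 G$
$v{\left(B \right)} H{\left(J{\left(5,7 \right)} \right)} = \left(-8\right) 22 \cdot 37 = \left(-176\right) 37 = -6512$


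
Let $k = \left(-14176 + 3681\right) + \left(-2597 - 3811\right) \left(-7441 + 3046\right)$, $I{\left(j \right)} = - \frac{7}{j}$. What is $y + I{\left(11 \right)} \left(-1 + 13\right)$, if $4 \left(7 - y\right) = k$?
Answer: $- \frac{309679343}{44} \approx -7.0382 \cdot 10^{6}$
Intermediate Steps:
$k = 28152665$ ($k = -10495 - -28163160 = -10495 + 28163160 = 28152665$)
$y = - \frac{28152637}{4}$ ($y = 7 - \frac{28152665}{4} = - \frac{28152637}{4} \approx -7.0382 \cdot 10^{6}$)
$y + I{\left(11 \right)} \left(-1 + 13\right) = - \frac{28152637}{4} + - \frac{7}{11} \left(-1 + 13\right) = - \frac{28152637}{4} + \left(-7\right) \frac{1}{11} \cdot 12 = - \frac{28152637}{4} - \frac{84}{11} = - \frac{309679343}{44}$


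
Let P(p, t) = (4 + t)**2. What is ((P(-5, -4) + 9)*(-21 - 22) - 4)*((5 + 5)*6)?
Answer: -23460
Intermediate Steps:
((P(-5, -4) + 9)*(-21 - 22) - 4)*((5 + 5)*6) = (((4 - 4)**2 + 9)*(-21 - 22) - 4)*((5 + 5)*6) = ((0**2 + 9)*(-43) - 4)*(10*6) = ((0 + 9)*(-43) - 4)*60 = (9*(-43) - 4)*60 = (-387 - 4)*60 = -391*60 = -23460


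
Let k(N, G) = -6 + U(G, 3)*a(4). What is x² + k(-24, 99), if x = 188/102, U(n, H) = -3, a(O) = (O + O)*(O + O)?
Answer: -506162/2601 ≈ -194.60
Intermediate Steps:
a(O) = 4*O² (a(O) = (2*O)*(2*O) = 4*O²)
k(N, G) = -198 (k(N, G) = -6 - 12*4² = -6 - 12*16 = -6 - 3*64 = -6 - 192 = -198)
x = 94/51 (x = 188*(1/102) = 94/51 ≈ 1.8431)
x² + k(-24, 99) = (94/51)² - 198 = 8836/2601 - 198 = -506162/2601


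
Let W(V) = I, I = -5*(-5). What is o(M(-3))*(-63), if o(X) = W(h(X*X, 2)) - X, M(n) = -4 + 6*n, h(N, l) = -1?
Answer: -2961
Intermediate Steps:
I = 25
W(V) = 25
o(X) = 25 - X
o(M(-3))*(-63) = (25 - (-4 + 6*(-3)))*(-63) = (25 - (-4 - 18))*(-63) = (25 - 1*(-22))*(-63) = (25 + 22)*(-63) = 47*(-63) = -2961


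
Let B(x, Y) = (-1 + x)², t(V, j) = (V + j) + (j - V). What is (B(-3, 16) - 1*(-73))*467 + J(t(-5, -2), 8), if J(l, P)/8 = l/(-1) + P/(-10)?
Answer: 207943/5 ≈ 41589.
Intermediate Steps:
t(V, j) = 2*j
J(l, P) = -8*l - 4*P/5 (J(l, P) = 8*(l/(-1) + P/(-10)) = 8*(l*(-1) + P*(-⅒)) = 8*(-l - P/10) = -8*l - 4*P/5)
(B(-3, 16) - 1*(-73))*467 + J(t(-5, -2), 8) = ((-1 - 3)² - 1*(-73))*467 + (-16*(-2) - ⅘*8) = ((-4)² + 73)*467 + (-8*(-4) - 32/5) = (16 + 73)*467 + (32 - 32/5) = 89*467 + 128/5 = 41563 + 128/5 = 207943/5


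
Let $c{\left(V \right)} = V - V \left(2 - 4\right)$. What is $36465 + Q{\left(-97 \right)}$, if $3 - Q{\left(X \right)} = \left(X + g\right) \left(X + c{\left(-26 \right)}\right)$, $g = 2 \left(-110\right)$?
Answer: $-19007$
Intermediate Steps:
$g = -220$
$c{\left(V \right)} = 3 V$ ($c{\left(V \right)} = V - V \left(-2\right) = V - - 2 V = V + 2 V = 3 V$)
$Q{\left(X \right)} = 3 - \left(-220 + X\right) \left(-78 + X\right)$ ($Q{\left(X \right)} = 3 - \left(X - 220\right) \left(X + 3 \left(-26\right)\right) = 3 - \left(-220 + X\right) \left(X - 78\right) = 3 - \left(-220 + X\right) \left(-78 + X\right)$)
$36465 + Q{\left(-97 \right)} = 36465 - 55472 = -19007$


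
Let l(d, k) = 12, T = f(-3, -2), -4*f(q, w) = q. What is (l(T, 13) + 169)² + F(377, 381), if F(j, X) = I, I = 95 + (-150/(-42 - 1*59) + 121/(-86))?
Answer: 285387895/8686 ≈ 32856.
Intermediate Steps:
f(q, w) = -q/4
T = ¾ (T = -¼*(-3) = ¾ ≈ 0.75000)
I = 825849/8686 (I = 95 + (-150/(-42 - 59) + 121*(-1/86)) = 95 + (-150/(-101) - 121/86) = 95 + (-150*(-1/101) - 121/86) = 95 + (150/101 - 121/86) = 95 + 679/8686 = 825849/8686 ≈ 95.078)
F(j, X) = 825849/8686
(l(T, 13) + 169)² + F(377, 381) = (12 + 169)² + 825849/8686 = 181² + 825849/8686 = 32761 + 825849/8686 = 285387895/8686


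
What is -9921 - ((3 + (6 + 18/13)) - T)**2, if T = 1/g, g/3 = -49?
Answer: -36625048405/3651921 ≈ -10029.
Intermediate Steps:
g = -147 (g = 3*(-49) = -147)
T = -1/147 (T = 1/(-147) = -1/147 ≈ -0.0068027)
-9921 - ((3 + (6 + 18/13)) - T)**2 = -9921 - ((3 + (6 + 18/13)) - 1*(-1/147))**2 = -9921 - ((3 + (6 + 18*(1/13))) + 1/147)**2 = -9921 - ((3 + (6 + 18/13)) + 1/147)**2 = -9921 - ((3 + 96/13) + 1/147)**2 = -9921 - (135/13 + 1/147)**2 = -9921 - (19858/1911)**2 = -9921 - 1*394340164/3651921 = -9921 - 394340164/3651921 = -36625048405/3651921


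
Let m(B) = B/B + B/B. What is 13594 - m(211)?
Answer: 13592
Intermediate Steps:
m(B) = 2 (m(B) = 1 + 1 = 2)
13594 - m(211) = 13594 - 1*2 = 13594 - 2 = 13592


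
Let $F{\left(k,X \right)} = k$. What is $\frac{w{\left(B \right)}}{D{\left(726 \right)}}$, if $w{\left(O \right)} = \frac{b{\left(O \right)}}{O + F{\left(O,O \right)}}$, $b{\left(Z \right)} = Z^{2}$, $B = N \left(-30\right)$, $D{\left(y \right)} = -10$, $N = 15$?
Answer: $\frac{45}{2} \approx 22.5$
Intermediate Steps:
$B = -450$ ($B = 15 \left(-30\right) = -450$)
$w{\left(O \right)} = \frac{O}{2}$ ($w{\left(O \right)} = \frac{O^{2}}{O + O} = \frac{O^{2}}{2 O} = O^{2} \frac{1}{2 O} = \frac{O}{2}$)
$\frac{w{\left(B \right)}}{D{\left(726 \right)}} = \frac{\frac{1}{2} \left(-450\right)}{-10} = \left(-225\right) \left(- \frac{1}{10}\right) = \frac{45}{2}$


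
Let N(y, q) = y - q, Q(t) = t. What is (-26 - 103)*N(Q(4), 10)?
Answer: 774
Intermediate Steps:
(-26 - 103)*N(Q(4), 10) = (-26 - 103)*(4 - 1*10) = -129*(4 - 10) = -129*(-6) = 774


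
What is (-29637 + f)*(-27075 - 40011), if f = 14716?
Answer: 1000990206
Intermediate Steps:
(-29637 + f)*(-27075 - 40011) = (-29637 + 14716)*(-27075 - 40011) = -14921*(-67086) = 1000990206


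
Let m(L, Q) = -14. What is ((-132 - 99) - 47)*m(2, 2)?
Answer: 3892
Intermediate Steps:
((-132 - 99) - 47)*m(2, 2) = ((-132 - 99) - 47)*(-14) = (-231 - 47)*(-14) = -278*(-14) = 3892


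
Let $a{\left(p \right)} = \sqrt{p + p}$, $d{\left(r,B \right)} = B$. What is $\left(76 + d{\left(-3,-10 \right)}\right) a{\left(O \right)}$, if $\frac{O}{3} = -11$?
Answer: $66 i \sqrt{66} \approx 536.19 i$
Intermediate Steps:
$O = -33$ ($O = 3 \left(-11\right) = -33$)
$a{\left(p \right)} = \sqrt{2} \sqrt{p}$ ($a{\left(p \right)} = \sqrt{2 p} = \sqrt{2} \sqrt{p}$)
$\left(76 + d{\left(-3,-10 \right)}\right) a{\left(O \right)} = \left(76 - 10\right) \sqrt{2} \sqrt{-33} = 66 \sqrt{2} i \sqrt{33} = 66 i \sqrt{66}$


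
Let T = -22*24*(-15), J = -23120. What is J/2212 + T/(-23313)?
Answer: -46376300/4297363 ≈ -10.792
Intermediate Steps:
T = 7920 (T = -528*(-15) = 7920)
J/2212 + T/(-23313) = -23120/2212 + 7920/(-23313) = -23120*1/2212 + 7920*(-1/23313) = -5780/553 - 2640/7771 = -46376300/4297363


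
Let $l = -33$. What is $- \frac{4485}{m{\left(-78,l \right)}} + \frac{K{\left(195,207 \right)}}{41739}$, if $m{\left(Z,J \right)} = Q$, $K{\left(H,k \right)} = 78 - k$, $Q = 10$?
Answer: $- \frac{12480047}{27826} \approx -448.5$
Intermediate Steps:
$m{\left(Z,J \right)} = 10$
$- \frac{4485}{m{\left(-78,l \right)}} + \frac{K{\left(195,207 \right)}}{41739} = - \frac{4485}{10} + \frac{78 - 207}{41739} = \left(-4485\right) \frac{1}{10} + \left(78 - 207\right) \frac{1}{41739} = - \frac{897}{2} - \frac{43}{13913} = - \frac{12480047}{27826}$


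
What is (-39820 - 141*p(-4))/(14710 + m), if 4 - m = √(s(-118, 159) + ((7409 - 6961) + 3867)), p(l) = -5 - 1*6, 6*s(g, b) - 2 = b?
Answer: -3378540396/1298984725 - 38269*√156306/1298984725 ≈ -2.6126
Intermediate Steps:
s(g, b) = ⅓ + b/6
p(l) = -11 (p(l) = -5 - 6 = -11)
m = 4 - √156306/6 (m = 4 - √((⅓ + (⅙)*159) + ((7409 - 6961) + 3867)) = 4 - √((⅓ + 53/2) + (448 + 3867)) = 4 - √(161/6 + 4315) = 4 - √(26051/6) = 4 - √156306/6 ≈ -61.893)
(-39820 - 141*p(-4))/(14710 + m) = (-39820 - 141*(-11))/(14710 + (4 - √156306/6)) = (-39820 + 1551)/(14714 - √156306/6) = -38269/(14714 - √156306/6)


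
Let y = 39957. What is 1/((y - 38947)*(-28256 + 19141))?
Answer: -1/9206150 ≈ -1.0862e-7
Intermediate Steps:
1/((y - 38947)*(-28256 + 19141)) = 1/((39957 - 38947)*(-28256 + 19141)) = 1/(1010*(-9115)) = 1/(-9206150) = -1/9206150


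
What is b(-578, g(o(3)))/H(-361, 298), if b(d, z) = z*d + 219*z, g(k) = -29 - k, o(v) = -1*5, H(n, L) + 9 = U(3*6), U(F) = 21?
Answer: 718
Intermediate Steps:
H(n, L) = 12 (H(n, L) = -9 + 21 = 12)
o(v) = -5
b(d, z) = 219*z + d*z (b(d, z) = d*z + 219*z = 219*z + d*z)
b(-578, g(o(3)))/H(-361, 298) = ((-29 - 1*(-5))*(219 - 578))/12 = ((-29 + 5)*(-359))*(1/12) = -24*(-359)*(1/12) = 8616*(1/12) = 718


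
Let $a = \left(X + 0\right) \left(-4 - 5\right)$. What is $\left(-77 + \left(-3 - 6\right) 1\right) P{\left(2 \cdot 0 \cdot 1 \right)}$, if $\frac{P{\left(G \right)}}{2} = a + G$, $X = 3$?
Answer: $4644$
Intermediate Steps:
$a = -27$ ($a = \left(3 + 0\right) \left(-4 - 5\right) = 3 \left(-9\right) = -27$)
$P{\left(G \right)} = -54 + 2 G$ ($P{\left(G \right)} = 2 \left(-27 + G\right) = -54 + 2 G$)
$\left(-77 + \left(-3 - 6\right) 1\right) P{\left(2 \cdot 0 \cdot 1 \right)} = \left(-77 + \left(-3 - 6\right) 1\right) \left(-54 + 2 \cdot 2 \cdot 0 \cdot 1\right) = \left(-77 - 9\right) \left(-54 + 2 \cdot 0 \cdot 1\right) = \left(-77 - 9\right) \left(-54 + 2 \cdot 0\right) = - 86 \left(-54 + 0\right) = \left(-86\right) \left(-54\right) = 4644$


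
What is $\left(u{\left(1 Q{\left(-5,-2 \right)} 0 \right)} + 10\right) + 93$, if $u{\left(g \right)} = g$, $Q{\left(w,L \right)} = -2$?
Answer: $103$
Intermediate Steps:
$\left(u{\left(1 Q{\left(-5,-2 \right)} 0 \right)} + 10\right) + 93 = \left(1 \left(-2\right) 0 + 10\right) + 93 = \left(\left(-2\right) 0 + 10\right) + 93 = \left(0 + 10\right) + 93 = 10 + 93 = 103$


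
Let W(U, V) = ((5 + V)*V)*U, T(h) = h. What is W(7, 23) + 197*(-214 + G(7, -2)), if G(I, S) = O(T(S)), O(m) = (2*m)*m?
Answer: -36074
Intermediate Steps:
O(m) = 2*m**2
G(I, S) = 2*S**2
W(U, V) = U*V*(5 + V) (W(U, V) = (V*(5 + V))*U = U*V*(5 + V))
W(7, 23) + 197*(-214 + G(7, -2)) = 7*23*(5 + 23) + 197*(-214 + 2*(-2)**2) = 7*23*28 + 197*(-214 + 2*4) = 4508 + 197*(-214 + 8) = 4508 + 197*(-206) = 4508 - 40582 = -36074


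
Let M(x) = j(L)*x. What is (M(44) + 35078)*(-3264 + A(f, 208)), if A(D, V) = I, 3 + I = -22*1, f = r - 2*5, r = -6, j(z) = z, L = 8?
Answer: -116529270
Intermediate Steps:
f = -16 (f = -6 - 2*5 = -6 - 10 = -16)
I = -25 (I = -3 - 22*1 = -3 - 22 = -25)
M(x) = 8*x
A(D, V) = -25
(M(44) + 35078)*(-3264 + A(f, 208)) = (8*44 + 35078)*(-3264 - 25) = (352 + 35078)*(-3289) = 35430*(-3289) = -116529270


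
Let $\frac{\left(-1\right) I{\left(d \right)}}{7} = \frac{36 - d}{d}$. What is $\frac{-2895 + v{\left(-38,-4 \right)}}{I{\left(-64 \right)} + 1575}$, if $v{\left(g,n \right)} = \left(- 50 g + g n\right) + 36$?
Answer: $- \frac{12912}{25375} \approx -0.50885$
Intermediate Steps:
$I{\left(d \right)} = - \frac{7 \left(36 - d\right)}{d}$ ($I{\left(d \right)} = - 7 \frac{36 - d}{d} = - \frac{7 \left(36 - d\right)}{d}$)
$v{\left(g,n \right)} = 36 - 50 g + g n$
$\frac{-2895 + v{\left(-38,-4 \right)}}{I{\left(-64 \right)} + 1575} = \frac{-2895 - -2088}{\left(7 - \frac{252}{-64}\right) + 1575} = \frac{-2895 + \left(36 + 1900 + 152\right)}{\left(7 - - \frac{63}{16}\right) + 1575} = \frac{-2895 + 2088}{\left(7 + \frac{63}{16}\right) + 1575} = - \frac{807}{\frac{175}{16} + 1575} = - \frac{807}{\frac{25375}{16}} = \left(-807\right) \frac{16}{25375} = - \frac{12912}{25375}$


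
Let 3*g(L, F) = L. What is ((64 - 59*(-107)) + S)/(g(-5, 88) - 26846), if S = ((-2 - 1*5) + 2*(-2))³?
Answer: -15138/80543 ≈ -0.18795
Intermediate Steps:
g(L, F) = L/3
S = -1331 (S = ((-2 - 5) - 4)³ = (-7 - 4)³ = (-11)³ = -1331)
((64 - 59*(-107)) + S)/(g(-5, 88) - 26846) = ((64 - 59*(-107)) - 1331)/((⅓)*(-5) - 26846) = ((64 + 6313) - 1331)/(-5/3 - 26846) = (6377 - 1331)/(-80543/3) = 5046*(-3/80543) = -15138/80543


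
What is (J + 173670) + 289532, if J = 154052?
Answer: 617254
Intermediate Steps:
(J + 173670) + 289532 = (154052 + 173670) + 289532 = 327722 + 289532 = 617254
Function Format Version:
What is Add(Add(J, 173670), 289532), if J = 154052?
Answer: 617254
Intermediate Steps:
Add(Add(J, 173670), 289532) = Add(Add(154052, 173670), 289532) = Add(327722, 289532) = 617254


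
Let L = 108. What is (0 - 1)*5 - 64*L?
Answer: -6917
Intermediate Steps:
(0 - 1)*5 - 64*L = (0 - 1)*5 - 64*108 = -1*5 - 6912 = -5 - 6912 = -6917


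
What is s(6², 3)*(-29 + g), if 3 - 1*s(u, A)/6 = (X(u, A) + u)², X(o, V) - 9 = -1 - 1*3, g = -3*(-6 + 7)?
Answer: 322176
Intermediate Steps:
g = -3 (g = -3*1 = -3)
X(o, V) = 5 (X(o, V) = 9 + (-1 - 1*3) = 9 + (-1 - 3) = 9 - 4 = 5)
s(u, A) = 18 - 6*(5 + u)²
s(6², 3)*(-29 + g) = (18 - 6*(5 + 6²)²)*(-29 - 3) = (18 - 6*(5 + 36)²)*(-32) = (18 - 6*41²)*(-32) = (18 - 6*1681)*(-32) = (18 - 10086)*(-32) = -10068*(-32) = 322176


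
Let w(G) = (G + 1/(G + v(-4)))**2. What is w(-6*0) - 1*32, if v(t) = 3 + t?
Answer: -31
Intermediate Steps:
w(G) = (G + 1/(-1 + G))**2 (w(G) = (G + 1/(G + (3 - 4)))**2 = (G + 1/(G - 1))**2 = (G + 1/(-1 + G))**2)
w(-6*0) - 1*32 = (1 + (-6*0)**2 - (-6)*0)**2/(-1 - 6*0)**2 - 1*32 = (1 + 0**2 - 1*0)**2/(-1 + 0)**2 - 32 = (1 + 0 + 0)**2/(-1)**2 - 32 = 1*1**2 - 32 = 1*1 - 32 = 1 - 32 = -31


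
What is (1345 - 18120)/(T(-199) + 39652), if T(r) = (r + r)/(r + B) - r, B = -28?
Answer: -152317/361863 ≈ -0.42092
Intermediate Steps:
T(r) = -r + 2*r/(-28 + r) (T(r) = (r + r)/(r - 28) - r = (2*r)/(-28 + r) - r = 2*r/(-28 + r) - r = -r + 2*r/(-28 + r))
(1345 - 18120)/(T(-199) + 39652) = (1345 - 18120)/(-199*(30 - 1*(-199))/(-28 - 199) + 39652) = -16775/(-199*(30 + 199)/(-227) + 39652) = -16775/(-199*(-1/227)*229 + 39652) = -16775/(45571/227 + 39652) = -16775/9046575/227 = -16775*227/9046575 = -152317/361863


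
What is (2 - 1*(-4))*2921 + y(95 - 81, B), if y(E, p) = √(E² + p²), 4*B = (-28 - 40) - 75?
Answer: 17526 + √23585/4 ≈ 17564.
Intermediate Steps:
B = -143/4 (B = ((-28 - 40) - 75)/4 = (-68 - 75)/4 = (¼)*(-143) = -143/4 ≈ -35.750)
(2 - 1*(-4))*2921 + y(95 - 81, B) = (2 - 1*(-4))*2921 + √((95 - 81)² + (-143/4)²) = (2 + 4)*2921 + √(14² + 20449/16) = 6*2921 + √(196 + 20449/16) = 17526 + √(23585/16) = 17526 + √23585/4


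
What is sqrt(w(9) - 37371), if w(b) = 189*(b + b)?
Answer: 13*I*sqrt(201) ≈ 184.31*I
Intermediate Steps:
w(b) = 378*b (w(b) = 189*(2*b) = 378*b)
sqrt(w(9) - 37371) = sqrt(378*9 - 37371) = sqrt(3402 - 37371) = sqrt(-33969) = 13*I*sqrt(201)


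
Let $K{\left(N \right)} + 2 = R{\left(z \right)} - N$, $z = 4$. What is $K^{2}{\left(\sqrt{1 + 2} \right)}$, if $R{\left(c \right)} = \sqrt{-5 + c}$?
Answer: $\left(2 + \sqrt{3} - i\right)^{2} \approx 12.928 - 7.4641 i$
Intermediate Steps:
$K{\left(N \right)} = -2 + i - N$ ($K{\left(N \right)} = -2 - \left(N - \sqrt{-5 + 4}\right) = -2 - \left(N - i\right) = -2 + i - N$)
$K^{2}{\left(\sqrt{1 + 2} \right)} = \left(-2 + i - \sqrt{1 + 2}\right)^{2} = \left(-2 + i - \sqrt{3}\right)^{2}$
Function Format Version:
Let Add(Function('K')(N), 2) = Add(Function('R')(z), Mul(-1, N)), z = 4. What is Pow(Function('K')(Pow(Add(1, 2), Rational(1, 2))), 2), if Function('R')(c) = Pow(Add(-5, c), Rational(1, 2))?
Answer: Pow(Add(2, Pow(3, Rational(1, 2)), Mul(-1, I)), 2) ≈ Add(12.928, Mul(-7.4641, I))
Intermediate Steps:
Function('K')(N) = Add(-2, I, Mul(-1, N)) (Function('K')(N) = Add(-2, Add(Pow(Add(-5, 4), Rational(1, 2)), Mul(-1, N))) = Add(-2, Add(Pow(-1, Rational(1, 2)), Mul(-1, N))) = Add(-2, Add(I, Mul(-1, N))) = Add(-2, I, Mul(-1, N)))
Pow(Function('K')(Pow(Add(1, 2), Rational(1, 2))), 2) = Pow(Add(-2, I, Mul(-1, Pow(Add(1, 2), Rational(1, 2)))), 2) = Pow(Add(-2, I, Mul(-1, Pow(3, Rational(1, 2)))), 2)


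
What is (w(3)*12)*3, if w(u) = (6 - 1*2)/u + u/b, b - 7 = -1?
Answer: 66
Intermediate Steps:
b = 6 (b = 7 - 1 = 6)
w(u) = 4/u + u/6 (w(u) = (6 - 1*2)/u + u/6 = (6 - 2)/u + u*(⅙) = 4/u + u/6)
(w(3)*12)*3 = ((4/3 + (⅙)*3)*12)*3 = ((4*(⅓) + ½)*12)*3 = ((4/3 + ½)*12)*3 = ((11/6)*12)*3 = 22*3 = 66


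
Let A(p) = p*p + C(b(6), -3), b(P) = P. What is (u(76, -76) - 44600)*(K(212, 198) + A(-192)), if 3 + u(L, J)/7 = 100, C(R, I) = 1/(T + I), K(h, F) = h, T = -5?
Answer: -13027276047/8 ≈ -1.6284e+9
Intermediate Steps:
C(R, I) = 1/(-5 + I)
u(L, J) = 679 (u(L, J) = -21 + 7*100 = -21 + 700 = 679)
A(p) = -1/8 + p**2 (A(p) = p*p + 1/(-5 - 3) = p**2 + 1/(-8) = p**2 - 1/8 = -1/8 + p**2)
(u(76, -76) - 44600)*(K(212, 198) + A(-192)) = (679 - 44600)*(212 + (-1/8 + (-192)**2)) = -43921*(212 + (-1/8 + 36864)) = -43921*(212 + 294911/8) = -43921*296607/8 = -13027276047/8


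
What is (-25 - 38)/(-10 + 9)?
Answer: 63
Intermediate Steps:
(-25 - 38)/(-10 + 9) = -63/(-1) = -63*(-1) = 63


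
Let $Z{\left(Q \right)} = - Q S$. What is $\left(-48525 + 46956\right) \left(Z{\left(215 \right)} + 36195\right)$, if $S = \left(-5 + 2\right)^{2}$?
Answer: $-53753940$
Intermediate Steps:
$S = 9$ ($S = \left(-3\right)^{2} = 9$)
$Z{\left(Q \right)} = - 9 Q$ ($Z{\left(Q \right)} = - Q 9 = - 9 Q$)
$\left(-48525 + 46956\right) \left(Z{\left(215 \right)} + 36195\right) = \left(-48525 + 46956\right) \left(\left(-9\right) 215 + 36195\right) = - 1569 \left(-1935 + 36195\right) = \left(-1569\right) 34260 = -53753940$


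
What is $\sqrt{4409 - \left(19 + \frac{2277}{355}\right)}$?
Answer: $\frac{\sqrt{552441415}}{355} \approx 66.209$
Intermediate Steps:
$\sqrt{4409 - \left(19 + \frac{2277}{355}\right)} = \sqrt{4409 - \frac{9022}{355}} = \sqrt{\frac{1556173}{355}} = \frac{\sqrt{552441415}}{355}$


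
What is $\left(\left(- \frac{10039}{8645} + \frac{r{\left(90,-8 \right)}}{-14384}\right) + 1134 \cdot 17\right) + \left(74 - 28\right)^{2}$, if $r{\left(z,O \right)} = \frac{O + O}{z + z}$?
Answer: $\frac{5985433470853}{279786780} \approx 21393.0$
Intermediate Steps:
$r{\left(z,O \right)} = \frac{O}{z}$ ($r{\left(z,O \right)} = \frac{2 O}{2 z} = 2 O \frac{1}{2 z} = \frac{O}{z}$)
$\left(\left(- \frac{10039}{8645} + \frac{r{\left(90,-8 \right)}}{-14384}\right) + 1134 \cdot 17\right) + \left(74 - 28\right)^{2} = \left(\left(- \frac{10039}{8645} + \frac{\left(-8\right) \frac{1}{90}}{-14384}\right) + 1134 \cdot 17\right) + \left(74 - 28\right)^{2} = \left(\left(\left(-10039\right) \frac{1}{8645} + \left(-8\right) \frac{1}{90} \left(- \frac{1}{14384}\right)\right) + 19278\right) + 46^{2} = \left(\left(- \frac{10039}{8645} - - \frac{1}{161820}\right) + 19278\right) + 2116 = \left(\left(- \frac{10039}{8645} + \frac{1}{161820}\right) + 19278\right) + 2116 = \left(- \frac{324900467}{279786780} + 19278\right) + 2116 = \frac{5393404644373}{279786780} + 2116 = \frac{5985433470853}{279786780}$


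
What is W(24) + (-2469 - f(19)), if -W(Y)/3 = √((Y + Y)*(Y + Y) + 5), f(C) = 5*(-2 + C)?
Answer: -2554 - 3*√2309 ≈ -2698.2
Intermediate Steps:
f(C) = -10 + 5*C
W(Y) = -3*√(5 + 4*Y²) (W(Y) = -3*√((Y + Y)*(Y + Y) + 5) = -3*√((2*Y)*(2*Y) + 5) = -3*√(4*Y² + 5) = -3*√(5 + 4*Y²))
W(24) + (-2469 - f(19)) = -3*√(5 + 4*24²) + (-2469 - (-10 + 5*19)) = -3*√(5 + 4*576) + (-2469 - (-10 + 95)) = -3*√(5 + 2304) + (-2469 - 1*85) = -3*√2309 + (-2469 - 85) = -3*√2309 - 2554 = -2554 - 3*√2309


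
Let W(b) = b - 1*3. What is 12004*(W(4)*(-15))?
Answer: -180060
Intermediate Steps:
W(b) = -3 + b (W(b) = b - 3 = -3 + b)
12004*(W(4)*(-15)) = 12004*((-3 + 4)*(-15)) = 12004*(1*(-15)) = 12004*(-15) = -180060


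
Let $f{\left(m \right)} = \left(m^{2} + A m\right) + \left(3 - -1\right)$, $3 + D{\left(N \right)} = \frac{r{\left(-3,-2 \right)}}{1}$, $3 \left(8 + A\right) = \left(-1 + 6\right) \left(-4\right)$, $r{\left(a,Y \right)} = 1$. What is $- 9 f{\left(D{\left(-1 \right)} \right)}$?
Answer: $-336$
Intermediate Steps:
$A = - \frac{44}{3}$ ($A = -8 + \frac{\left(-1 + 6\right) \left(-4\right)}{3} = -8 + \frac{5 \left(-4\right)}{3} = -8 + \frac{1}{3} \left(-20\right) = -8 - \frac{20}{3} = - \frac{44}{3} \approx -14.667$)
$D{\left(N \right)} = -2$ ($D{\left(N \right)} = -3 + 1 \cdot 1^{-1} = -3 + 1 \cdot 1 = -3 + 1 = -2$)
$f{\left(m \right)} = 4 + m^{2} - \frac{44 m}{3}$ ($f{\left(m \right)} = \left(m^{2} - \frac{44 m}{3}\right) + \left(3 - -1\right) = \left(m^{2} - \frac{44 m}{3}\right) + \left(3 + 1\right) = \left(m^{2} - \frac{44 m}{3}\right) + 4 = 4 + m^{2} - \frac{44 m}{3}$)
$- 9 f{\left(D{\left(-1 \right)} \right)} = - 9 \left(4 + \left(-2\right)^{2} - - \frac{88}{3}\right) = - 9 \left(4 + 4 + \frac{88}{3}\right) = \left(-9\right) \frac{112}{3} = -336$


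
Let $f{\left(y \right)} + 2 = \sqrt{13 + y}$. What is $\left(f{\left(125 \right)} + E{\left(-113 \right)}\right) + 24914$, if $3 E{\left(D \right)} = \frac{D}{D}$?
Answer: $\frac{74737}{3} + \sqrt{138} \approx 24924.0$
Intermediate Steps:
$E{\left(D \right)} = \frac{1}{3}$ ($E{\left(D \right)} = \frac{D \frac{1}{D}}{3} = \frac{1}{3} \cdot 1 = \frac{1}{3}$)
$f{\left(y \right)} = -2 + \sqrt{13 + y}$
$\left(f{\left(125 \right)} + E{\left(-113 \right)}\right) + 24914 = \left(\left(-2 + \sqrt{13 + 125}\right) + \frac{1}{3}\right) + 24914 = \left(\left(-2 + \sqrt{138}\right) + \frac{1}{3}\right) + 24914 = \left(- \frac{5}{3} + \sqrt{138}\right) + 24914 = \frac{74737}{3} + \sqrt{138}$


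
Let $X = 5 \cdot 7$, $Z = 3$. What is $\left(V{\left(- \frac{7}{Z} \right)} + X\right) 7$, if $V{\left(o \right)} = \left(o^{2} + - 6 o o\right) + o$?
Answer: $\frac{343}{9} \approx 38.111$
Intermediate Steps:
$X = 35$
$V{\left(o \right)} = o - 5 o^{2}$ ($V{\left(o \right)} = \left(o^{2} - 6 o^{2}\right) + o = - 5 o^{2} + o = o - 5 o^{2}$)
$\left(V{\left(- \frac{7}{Z} \right)} + X\right) 7 = \left(- \frac{7}{3} \left(1 - 5 \left(- \frac{7}{3}\right)\right) + 35\right) 7 = \left(\left(-7\right) \frac{1}{3} \left(1 - 5 \left(\left(-7\right) \frac{1}{3}\right)\right) + 35\right) 7 = \left(- \frac{7 \left(1 - - \frac{35}{3}\right)}{3} + 35\right) 7 = \left(- \frac{7 \left(1 + \frac{35}{3}\right)}{3} + 35\right) 7 = \left(\left(- \frac{7}{3}\right) \frac{38}{3} + 35\right) 7 = \left(- \frac{266}{9} + 35\right) 7 = \frac{49}{9} \cdot 7 = \frac{343}{9}$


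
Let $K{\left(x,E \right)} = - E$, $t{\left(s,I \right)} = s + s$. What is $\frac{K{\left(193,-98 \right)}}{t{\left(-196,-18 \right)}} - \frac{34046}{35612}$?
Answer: $- \frac{1481}{1228} \approx -1.206$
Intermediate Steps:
$t{\left(s,I \right)} = 2 s$
$\frac{K{\left(193,-98 \right)}}{t{\left(-196,-18 \right)}} - \frac{34046}{35612} = \frac{\left(-1\right) \left(-98\right)}{2 \left(-196\right)} - \frac{34046}{35612} = \frac{98}{-392} - \frac{587}{614} = 98 \left(- \frac{1}{392}\right) - \frac{587}{614} = - \frac{1}{4} - \frac{587}{614} = - \frac{1481}{1228}$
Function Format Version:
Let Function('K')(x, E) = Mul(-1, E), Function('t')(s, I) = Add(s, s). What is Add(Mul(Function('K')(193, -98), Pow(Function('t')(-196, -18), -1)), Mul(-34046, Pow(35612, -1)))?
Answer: Rational(-1481, 1228) ≈ -1.2060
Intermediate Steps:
Function('t')(s, I) = Mul(2, s)
Add(Mul(Function('K')(193, -98), Pow(Function('t')(-196, -18), -1)), Mul(-34046, Pow(35612, -1))) = Add(Mul(Mul(-1, -98), Pow(Mul(2, -196), -1)), Mul(-34046, Pow(35612, -1))) = Add(Mul(98, Pow(-392, -1)), Mul(-34046, Rational(1, 35612))) = Add(Mul(98, Rational(-1, 392)), Rational(-587, 614)) = Add(Rational(-1, 4), Rational(-587, 614)) = Rational(-1481, 1228)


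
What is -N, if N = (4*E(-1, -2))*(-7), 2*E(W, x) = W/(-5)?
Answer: 14/5 ≈ 2.8000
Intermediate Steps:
E(W, x) = -W/10 (E(W, x) = (W/(-5))/2 = (W*(-⅕))/2 = (-W/5)/2 = -W/10)
N = -14/5 (N = (4*(-⅒*(-1)))*(-7) = (4*(⅒))*(-7) = (⅖)*(-7) = -14/5 ≈ -2.8000)
-N = -1*(-14/5) = 14/5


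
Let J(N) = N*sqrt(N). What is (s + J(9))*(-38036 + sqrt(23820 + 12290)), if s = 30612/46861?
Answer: -49289292924/46861 + 1295859*sqrt(36110)/46861 ≈ -1.0466e+6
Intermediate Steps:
s = 30612/46861 (s = 30612*(1/46861) = 30612/46861 ≈ 0.65325)
J(N) = N**(3/2)
(s + J(9))*(-38036 + sqrt(23820 + 12290)) = (30612/46861 + 9**(3/2))*(-38036 + sqrt(23820 + 12290)) = (30612/46861 + 27)*(-38036 + sqrt(36110)) = 1295859*(-38036 + sqrt(36110))/46861 = -49289292924/46861 + 1295859*sqrt(36110)/46861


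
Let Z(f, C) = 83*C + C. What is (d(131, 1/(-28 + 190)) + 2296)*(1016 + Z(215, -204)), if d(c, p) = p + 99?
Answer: -3127207460/81 ≈ -3.8607e+7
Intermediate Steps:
Z(f, C) = 84*C
d(c, p) = 99 + p
(d(131, 1/(-28 + 190)) + 2296)*(1016 + Z(215, -204)) = ((99 + 1/(-28 + 190)) + 2296)*(1016 + 84*(-204)) = ((99 + 1/162) + 2296)*(1016 - 17136) = ((99 + 1/162) + 2296)*(-16120) = (16039/162 + 2296)*(-16120) = (387991/162)*(-16120) = -3127207460/81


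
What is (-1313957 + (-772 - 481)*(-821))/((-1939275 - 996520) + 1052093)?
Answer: 142622/941851 ≈ 0.15143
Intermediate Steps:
(-1313957 + (-772 - 481)*(-821))/((-1939275 - 996520) + 1052093) = (-1313957 - 1253*(-821))/(-2935795 + 1052093) = (-1313957 + 1028713)/(-1883702) = -285244*(-1/1883702) = 142622/941851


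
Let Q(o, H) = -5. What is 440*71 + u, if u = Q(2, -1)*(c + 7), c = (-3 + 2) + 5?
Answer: 31185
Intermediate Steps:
c = 4 (c = -1 + 5 = 4)
u = -55 (u = -5*(4 + 7) = -5*11 = -55)
440*71 + u = 440*71 - 55 = 31240 - 55 = 31185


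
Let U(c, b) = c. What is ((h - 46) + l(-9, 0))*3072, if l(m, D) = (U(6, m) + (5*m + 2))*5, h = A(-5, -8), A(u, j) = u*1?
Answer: -724992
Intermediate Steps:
A(u, j) = u
h = -5
l(m, D) = 40 + 25*m (l(m, D) = (6 + (5*m + 2))*5 = (6 + (2 + 5*m))*5 = (8 + 5*m)*5 = 40 + 25*m)
((h - 46) + l(-9, 0))*3072 = ((-5 - 46) + (40 + 25*(-9)))*3072 = (-51 + (40 - 225))*3072 = (-51 - 185)*3072 = -236*3072 = -724992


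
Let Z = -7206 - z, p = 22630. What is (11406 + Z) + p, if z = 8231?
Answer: 18599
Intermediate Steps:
Z = -15437 (Z = -7206 - 1*8231 = -7206 - 8231 = -15437)
(11406 + Z) + p = (11406 - 15437) + 22630 = -4031 + 22630 = 18599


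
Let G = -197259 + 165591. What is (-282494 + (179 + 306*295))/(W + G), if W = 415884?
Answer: -9145/18296 ≈ -0.49984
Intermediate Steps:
G = -31668
(-282494 + (179 + 306*295))/(W + G) = (-282494 + (179 + 306*295))/(415884 - 31668) = (-282494 + (179 + 90270))/384216 = (-282494 + 90449)*(1/384216) = -192045*1/384216 = -9145/18296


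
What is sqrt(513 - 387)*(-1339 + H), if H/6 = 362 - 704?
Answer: -10173*sqrt(14) ≈ -38064.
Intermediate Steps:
H = -2052 (H = 6*(362 - 704) = 6*(-342) = -2052)
sqrt(513 - 387)*(-1339 + H) = sqrt(513 - 387)*(-1339 - 2052) = sqrt(126)*(-3391) = (3*sqrt(14))*(-3391) = -10173*sqrt(14)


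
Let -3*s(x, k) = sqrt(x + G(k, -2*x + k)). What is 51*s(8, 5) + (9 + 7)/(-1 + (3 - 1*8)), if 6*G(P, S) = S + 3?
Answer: -8/3 - 34*sqrt(15)/3 ≈ -46.560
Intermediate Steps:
G(P, S) = 1/2 + S/6 (G(P, S) = (S + 3)/6 = (3 + S)/6 = 1/2 + S/6)
s(x, k) = -sqrt(1/2 + k/6 + 2*x/3)/3 (s(x, k) = -sqrt(x + (1/2 + (-2*x + k)/6))/3 = -sqrt(x + (1/2 + (k - 2*x)/6))/3 = -sqrt(x + (1/2 + (-x/3 + k/6)))/3 = -sqrt(x + (1/2 - x/3 + k/6))/3 = -sqrt(1/2 + k/6 + 2*x/3)/3)
51*s(8, 5) + (9 + 7)/(-1 + (3 - 1*8)) = 51*(-sqrt(18 + 6*5 + 24*8)/18) + (9 + 7)/(-1 + (3 - 1*8)) = 51*(-sqrt(18 + 30 + 192)/18) + 16/(-1 + (3 - 8)) = 51*(-2*sqrt(15)/9) + 16/(-1 - 5) = 51*(-2*sqrt(15)/9) + 16/(-6) = 51*(-2*sqrt(15)/9) + 16*(-1/6) = -34*sqrt(15)/3 - 8/3 = -8/3 - 34*sqrt(15)/3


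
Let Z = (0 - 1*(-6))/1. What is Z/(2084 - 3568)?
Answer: -3/742 ≈ -0.0040431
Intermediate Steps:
Z = 6 (Z = (0 + 6)*1 = 6*1 = 6)
Z/(2084 - 3568) = 6/(2084 - 3568) = 6/(-1484) = 6*(-1/1484) = -3/742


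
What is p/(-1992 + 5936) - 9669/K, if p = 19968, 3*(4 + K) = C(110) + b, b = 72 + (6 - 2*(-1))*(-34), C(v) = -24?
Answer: 14889507/116348 ≈ 127.97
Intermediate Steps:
b = -200 (b = 72 + (6 + 2)*(-34) = 72 + 8*(-34) = 72 - 272 = -200)
K = -236/3 (K = -4 + (-24 - 200)/3 = -4 + (1/3)*(-224) = -4 - 224/3 = -236/3 ≈ -78.667)
p/(-1992 + 5936) - 9669/K = 19968/(-1992 + 5936) - 9669/(-236/3) = 19968/3944 - 9669*(-3/236) = 19968*(1/3944) + 29007/236 = 2496/493 + 29007/236 = 14889507/116348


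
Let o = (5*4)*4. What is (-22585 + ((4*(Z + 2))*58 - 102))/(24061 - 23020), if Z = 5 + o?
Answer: -2503/1041 ≈ -2.4044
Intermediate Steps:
o = 80 (o = 20*4 = 80)
Z = 85 (Z = 5 + 80 = 85)
(-22585 + ((4*(Z + 2))*58 - 102))/(24061 - 23020) = (-22585 + ((4*(85 + 2))*58 - 102))/(24061 - 23020) = (-22585 + ((4*87)*58 - 102))/1041 = (-22585 + (348*58 - 102))*(1/1041) = (-22585 + (20184 - 102))*(1/1041) = (-22585 + 20082)*(1/1041) = -2503*1/1041 = -2503/1041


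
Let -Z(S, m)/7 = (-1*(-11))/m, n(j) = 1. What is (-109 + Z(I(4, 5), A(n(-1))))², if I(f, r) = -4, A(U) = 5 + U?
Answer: 534361/36 ≈ 14843.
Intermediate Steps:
Z(S, m) = -77/m (Z(S, m) = -7*(-1*(-11))/m = -77/m)
(-109 + Z(I(4, 5), A(n(-1))))² = (-109 - 77/(5 + 1))² = (-109 - 77/6)² = (-731/6)² = 534361/36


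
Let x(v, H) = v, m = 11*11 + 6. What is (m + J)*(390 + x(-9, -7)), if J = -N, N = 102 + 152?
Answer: -48387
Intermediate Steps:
m = 127 (m = 121 + 6 = 127)
N = 254
J = -254 (J = -1*254 = -254)
(m + J)*(390 + x(-9, -7)) = (127 - 254)*(390 - 9) = -127*381 = -48387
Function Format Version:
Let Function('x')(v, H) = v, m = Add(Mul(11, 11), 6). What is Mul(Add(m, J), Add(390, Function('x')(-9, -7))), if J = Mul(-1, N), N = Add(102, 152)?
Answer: -48387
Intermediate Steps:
m = 127 (m = Add(121, 6) = 127)
N = 254
J = -254 (J = Mul(-1, 254) = -254)
Mul(Add(m, J), Add(390, Function('x')(-9, -7))) = Mul(Add(127, -254), Add(390, -9)) = Mul(-127, 381) = -48387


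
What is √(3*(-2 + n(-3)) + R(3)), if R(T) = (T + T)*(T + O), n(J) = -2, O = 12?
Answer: √78 ≈ 8.8318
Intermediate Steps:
R(T) = 2*T*(12 + T) (R(T) = (T + T)*(T + 12) = (2*T)*(12 + T) = 2*T*(12 + T))
√(3*(-2 + n(-3)) + R(3)) = √(3*(-2 - 2) + 2*3*(12 + 3)) = √(3*(-4) + 2*3*15) = √(-12 + 90) = √78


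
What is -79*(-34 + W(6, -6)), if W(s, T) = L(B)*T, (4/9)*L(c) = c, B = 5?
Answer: 16037/2 ≈ 8018.5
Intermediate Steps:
L(c) = 9*c/4
W(s, T) = 45*T/4 (W(s, T) = ((9/4)*5)*T = 45*T/4)
-79*(-34 + W(6, -6)) = -79*(-34 + (45/4)*(-6)) = -79*(-34 - 135/2) = -79*(-203/2) = 16037/2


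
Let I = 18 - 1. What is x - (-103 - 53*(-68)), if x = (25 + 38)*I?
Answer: -2430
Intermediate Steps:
I = 17
x = 1071 (x = (25 + 38)*17 = 63*17 = 1071)
x - (-103 - 53*(-68)) = 1071 - (-103 - 53*(-68)) = 1071 - (-103 + 3604) = 1071 - 1*3501 = 1071 - 3501 = -2430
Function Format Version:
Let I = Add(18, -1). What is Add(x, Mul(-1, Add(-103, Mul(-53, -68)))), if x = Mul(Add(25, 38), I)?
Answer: -2430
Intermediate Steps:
I = 17
x = 1071 (x = Mul(Add(25, 38), 17) = Mul(63, 17) = 1071)
Add(x, Mul(-1, Add(-103, Mul(-53, -68)))) = Add(1071, Mul(-1, Add(-103, Mul(-53, -68)))) = Add(1071, Mul(-1, Add(-103, 3604))) = Add(1071, Mul(-1, 3501)) = Add(1071, -3501) = -2430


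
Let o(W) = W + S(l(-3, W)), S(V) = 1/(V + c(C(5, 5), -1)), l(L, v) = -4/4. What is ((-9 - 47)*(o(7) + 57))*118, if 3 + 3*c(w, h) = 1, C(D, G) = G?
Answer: -2094736/5 ≈ -4.1895e+5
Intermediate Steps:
c(w, h) = -⅔ (c(w, h) = -1 + (⅓)*1 = -1 + ⅓ = -⅔)
l(L, v) = -1 (l(L, v) = -4*¼ = -1)
S(V) = 1/(-⅔ + V) (S(V) = 1/(V - ⅔) = 1/(-⅔ + V))
o(W) = -⅗ + W (o(W) = W + 3/(-2 + 3*(-1)) = W + 3/(-2 - 3) = W + 3/(-5) = W + 3*(-⅕) = W - ⅗ = -⅗ + W)
((-9 - 47)*(o(7) + 57))*118 = ((-9 - 47)*((-⅗ + 7) + 57))*118 = -56*(32/5 + 57)*118 = -56*317/5*118 = -17752/5*118 = -2094736/5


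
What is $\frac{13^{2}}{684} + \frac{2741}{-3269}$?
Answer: $- \frac{1322383}{2235996} \approx -0.59141$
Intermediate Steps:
$\frac{13^{2}}{684} + \frac{2741}{-3269} = 169 \cdot \frac{1}{684} + 2741 \left(- \frac{1}{3269}\right) = \frac{169}{684} - \frac{2741}{3269} = - \frac{1322383}{2235996}$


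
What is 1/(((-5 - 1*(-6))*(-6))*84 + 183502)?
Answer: 1/182998 ≈ 5.4645e-6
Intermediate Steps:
1/(((-5 - 1*(-6))*(-6))*84 + 183502) = 1/(((-5 + 6)*(-6))*84 + 183502) = 1/((1*(-6))*84 + 183502) = 1/(-6*84 + 183502) = 1/(-504 + 183502) = 1/182998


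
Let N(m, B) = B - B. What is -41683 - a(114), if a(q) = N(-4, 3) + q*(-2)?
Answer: -41455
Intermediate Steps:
N(m, B) = 0
a(q) = -2*q (a(q) = 0 + q*(-2) = 0 - 2*q = -2*q)
-41683 - a(114) = -41683 - (-2)*114 = -41683 - 1*(-228) = -41683 + 228 = -41455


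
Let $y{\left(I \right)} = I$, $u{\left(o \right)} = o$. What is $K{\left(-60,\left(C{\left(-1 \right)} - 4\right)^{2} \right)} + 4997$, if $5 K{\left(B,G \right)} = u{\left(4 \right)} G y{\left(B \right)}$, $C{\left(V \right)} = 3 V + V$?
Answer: $1925$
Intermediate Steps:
$C{\left(V \right)} = 4 V$
$K{\left(B,G \right)} = \frac{4 B G}{5}$ ($K{\left(B,G \right)} = \frac{4 G B}{5} = \frac{4 B G}{5}$)
$K{\left(-60,\left(C{\left(-1 \right)} - 4\right)^{2} \right)} + 4997 = \frac{4}{5} \left(-60\right) \left(4 \left(-1\right) - 4\right)^{2} + 4997 = \frac{4}{5} \left(-60\right) \left(-4 - 4\right)^{2} + 4997 = \frac{4}{5} \left(-60\right) \left(-8\right)^{2} + 4997 = \frac{4}{5} \left(-60\right) 64 + 4997 = -3072 + 4997 = 1925$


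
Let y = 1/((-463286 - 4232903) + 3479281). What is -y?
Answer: 1/1216908 ≈ 8.2175e-7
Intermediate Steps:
y = -1/1216908 (y = 1/(-4696189 + 3479281) = 1/(-1216908) = -1/1216908 ≈ -8.2175e-7)
-y = -1*(-1/1216908) = 1/1216908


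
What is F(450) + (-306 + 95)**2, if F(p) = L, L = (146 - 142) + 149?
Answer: 44674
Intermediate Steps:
L = 153 (L = 4 + 149 = 153)
F(p) = 153
F(450) + (-306 + 95)**2 = 153 + (-306 + 95)**2 = 153 + (-211)**2 = 153 + 44521 = 44674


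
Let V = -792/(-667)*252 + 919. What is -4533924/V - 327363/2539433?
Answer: -7679834683233555/2063434060181 ≈ -3721.9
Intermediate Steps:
V = 812557/667 (V = -792*(-1/667)*252 + 919 = (792/667)*252 + 919 = 199584/667 + 919 = 812557/667 ≈ 1218.2)
-4533924/V - 327363/2539433 = -4533924/812557/667 - 327363/2539433 = -4533924*667/812557 - 327363*1/2539433 = -3024127308/812557 - 327363/2539433 = -7679834683233555/2063434060181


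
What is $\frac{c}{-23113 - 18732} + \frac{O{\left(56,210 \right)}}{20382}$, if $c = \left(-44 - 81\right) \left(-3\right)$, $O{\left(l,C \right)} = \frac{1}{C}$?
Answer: $- \frac{321008131}{35821161180} \approx -0.0089614$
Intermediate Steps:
$c = 375$ ($c = \left(-125\right) \left(-3\right) = 375$)
$\frac{c}{-23113 - 18732} + \frac{O{\left(56,210 \right)}}{20382} = \frac{375}{-23113 - 18732} + \frac{1}{210 \cdot 20382} = \frac{375}{-41845} + \frac{1}{210} \cdot \frac{1}{20382} = 375 \left(- \frac{1}{41845}\right) + \frac{1}{4280220} = - \frac{75}{8369} + \frac{1}{4280220} = - \frac{321008131}{35821161180}$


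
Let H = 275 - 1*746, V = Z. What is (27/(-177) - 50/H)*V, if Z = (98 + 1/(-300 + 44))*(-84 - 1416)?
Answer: 4042142875/592832 ≈ 6818.4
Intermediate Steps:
Z = -9407625/64 (Z = (98 + 1/(-256))*(-1500) = (98 - 1/256)*(-1500) = (25087/256)*(-1500) = -9407625/64 ≈ -1.4699e+5)
V = -9407625/64 ≈ -1.4699e+5
H = -471 (H = 275 - 746 = -471)
(27/(-177) - 50/H)*V = (27/(-177) - 50/(-471))*(-9407625/64) = (27*(-1/177) - 50*(-1/471))*(-9407625/64) = (-9/59 + 50/471)*(-9407625/64) = -1289/27789*(-9407625/64) = 4042142875/592832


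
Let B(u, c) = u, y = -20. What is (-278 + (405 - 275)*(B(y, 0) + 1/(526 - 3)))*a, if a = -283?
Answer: 425933112/523 ≈ 8.1440e+5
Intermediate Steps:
(-278 + (405 - 275)*(B(y, 0) + 1/(526 - 3)))*a = (-278 + (405 - 275)*(-20 + 1/(526 - 3)))*(-283) = (-278 + 130*(-20 + 1/523))*(-283) = (-278 + 130*(-10459/523))*(-283) = (-278 - 1359670/523)*(-283) = -1505064/523*(-283) = 425933112/523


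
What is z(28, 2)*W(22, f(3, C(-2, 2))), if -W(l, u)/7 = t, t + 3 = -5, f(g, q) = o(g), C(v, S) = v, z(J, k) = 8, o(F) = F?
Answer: 448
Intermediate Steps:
f(g, q) = g
t = -8 (t = -3 - 5 = -8)
W(l, u) = 56 (W(l, u) = -7*(-8) = 56)
z(28, 2)*W(22, f(3, C(-2, 2))) = 8*56 = 448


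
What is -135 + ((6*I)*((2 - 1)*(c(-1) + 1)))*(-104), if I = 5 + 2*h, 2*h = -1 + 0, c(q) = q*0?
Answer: -2631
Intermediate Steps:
c(q) = 0
h = -½ (h = (-1 + 0)/2 = (½)*(-1) = -½ ≈ -0.50000)
I = 4 (I = 5 + 2*(-½) = 5 - 1 = 4)
-135 + ((6*I)*((2 - 1)*(c(-1) + 1)))*(-104) = -135 + ((6*4)*((2 - 1)*(0 + 1)))*(-104) = -135 + (24*(1*1))*(-104) = -135 + (24*1)*(-104) = -135 + 24*(-104) = -135 - 2496 = -2631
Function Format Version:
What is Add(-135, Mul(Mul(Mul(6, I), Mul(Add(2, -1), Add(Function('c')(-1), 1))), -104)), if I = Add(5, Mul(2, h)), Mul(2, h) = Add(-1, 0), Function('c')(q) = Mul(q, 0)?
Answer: -2631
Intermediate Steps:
Function('c')(q) = 0
h = Rational(-1, 2) (h = Mul(Rational(1, 2), Add(-1, 0)) = Mul(Rational(1, 2), -1) = Rational(-1, 2) ≈ -0.50000)
I = 4 (I = Add(5, Mul(2, Rational(-1, 2))) = Add(5, -1) = 4)
Add(-135, Mul(Mul(Mul(6, I), Mul(Add(2, -1), Add(Function('c')(-1), 1))), -104)) = Add(-135, Mul(Mul(Mul(6, 4), Mul(Add(2, -1), Add(0, 1))), -104)) = Add(-135, Mul(Mul(24, Mul(1, 1)), -104)) = Add(-135, Mul(Mul(24, 1), -104)) = Add(-135, Mul(24, -104)) = Add(-135, -2496) = -2631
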